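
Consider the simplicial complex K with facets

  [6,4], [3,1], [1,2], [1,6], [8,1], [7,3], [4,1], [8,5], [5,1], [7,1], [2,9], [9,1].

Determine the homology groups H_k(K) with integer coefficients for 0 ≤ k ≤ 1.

H_0 ≅ Z,  H_1 ≅ Z^4.

Fix the vertex order 1 < 2 < 3 < 4 < 5 < 6 < 7 < 8 < 9 and write every simplex with vertices in increasing order. Then dim K = 1 and the simplices of K are:

  0-simplices (9): [1], [2], [3], [4], [5], [6], [7], [8], [9]
  1-simplices (12): [1,2], [1,3], [1,4], [1,5], [1,6], [1,7], [1,8], [1,9], [2,9], [3,7], [4,6], [5,8]

so the chain groups are C_0 ≅ Z^9, C_1 ≅ Z^12.

The boundary map ∂_1: C_1 → C_0 maps an edge to its endpoints' difference, ∂[p,q] = q − p. For instance
  ∂[1,6] = [6] − [1].
This gives a 9×12 integer matrix of rank 8; reducing to Smith normal form yields diagonal entries (1,1,1,1,1,1,1,1).

Now H_k = ker ∂_k / im ∂_{k+1}, so:

  H_0: rank C_0 − rank ∂_1 = 9 − 8 = 1, and the invariant factors of ∂_1 are all 1, so H_0 ≅ Z.
  H_1: rank ker ∂_1 − rank ∂_2 = (12 − 8) − 0 = 4, and there is no ∂_2, so H_1 ≅ Z^4.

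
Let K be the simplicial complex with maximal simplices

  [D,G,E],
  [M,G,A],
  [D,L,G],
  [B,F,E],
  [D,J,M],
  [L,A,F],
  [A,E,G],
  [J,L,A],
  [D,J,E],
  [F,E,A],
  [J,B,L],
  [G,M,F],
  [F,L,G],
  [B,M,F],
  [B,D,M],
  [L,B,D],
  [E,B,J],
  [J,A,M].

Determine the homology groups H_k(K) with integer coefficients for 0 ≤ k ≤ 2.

Fix the vertex order A < B < D < E < F < G < J < L < M and write every simplex with vertices in increasing order. Then dim K = 2 and the simplices of K are:

  0-simplices (9): A, B, D, E, F, G, J, L, M
  1-simplices (27): AE, AF, AG, AJ, AL, AM, BD, BE, BF, BJ, BL, BM, DE, DG, DJ, DL, DM, EF, EG, EJ, FG, FL, FM, GL, GM, JL, JM
  2-simplices (18): AEF, AEG, AFL, AGM, AJL, AJM, BDL, BDM, BEF, BEJ, BFM, BJL, DEG, DEJ, DGL, DJM, FGL, FGM

Hence C_0 ≅ Z^9, C_1 ≅ Z^27, C_2 ≅ Z^18.

Boundary ∂_1: C_1 → C_0 maps an edge to its endpoints' difference, ∂[p,q] = q − p. For instance
  ∂AF = F − A.
As a 9×27 matrix over Z this has rank 8, with invariant factors (1,1,1,1,1,1,1,1).

Boundary ∂_2: C_2 → C_1 sends each 2-simplex [p,q,r] to [q,r] − [p,r] + [p,q]. For instance
  ∂BEF = EF − BF + BE,
  ∂DEJ = EJ − DJ + DE.
This gives a 27×18 integer matrix of rank 18; reducing to Smith normal form yields diagonal entries (1,1,1,1,1,1,1,1,1,1,1,1,1,1,1,1,1,2).

From H_k ≅ ker(∂_k) / im(∂_{k+1}) we obtain:

  H_0: rank C_0 − rank ∂_1 = 9 − 8 = 1, and the invariant factors of ∂_1 are all 1, so H_0 ≅ Z.
  H_1: rank ker ∂_1 − rank ∂_2 = (27 − 8) − 18 = 1, and ∂_2 has invariant factor 2 > 1, so H_1 ≅ Z ⊕ Z/2.
  H_2: rank ker ∂_2 − rank ∂_3 = (18 − 18) − 0 = 0, and there is no ∂_3, so H_2 ≅ 0.

As a check, the Euler characteristic is 9 − 27 + 18 = 0, which agrees with 1 − 1 + 0 = 0.

H_0 ≅ Z,  H_1 ≅ Z ⊕ Z/2,  H_2 = 0.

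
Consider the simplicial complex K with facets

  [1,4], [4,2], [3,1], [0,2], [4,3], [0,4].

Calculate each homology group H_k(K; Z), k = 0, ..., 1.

H_0 = Z,  H_1 = Z^2.

Fix the vertex order 0 < 1 < 2 < 3 < 4 and write every simplex with vertices in increasing order. Then dim K = 1 and the simplices of K are:

  0-simplices (5): [0], [1], [2], [3], [4]
  1-simplices (6): [0,2], [0,4], [1,3], [1,4], [2,4], [3,4]

giving chain groups C_0 ≅ Z^5, C_1 ≅ Z^6.

∂_1: C_1 → C_0 is given by ∂[p,q] = [q] − [p]. For instance
  ∂[0,4] = [4] − [0].
As a 5×6 matrix over Z this has rank 4, with invariant factors (1,1,1,1).

Computing H_k = (kernel of ∂_k) / (image of ∂_{k+1}):

  H_0: rank C_0 − rank ∂_1 = 5 − 4 = 1, and the invariant factors of ∂_1 are all 1, so H_0 ≅ Z.
  H_1: rank ker ∂_1 − rank ∂_2 = (6 − 4) − 0 = 2, and there is no ∂_2, so H_1 ≅ Z^2.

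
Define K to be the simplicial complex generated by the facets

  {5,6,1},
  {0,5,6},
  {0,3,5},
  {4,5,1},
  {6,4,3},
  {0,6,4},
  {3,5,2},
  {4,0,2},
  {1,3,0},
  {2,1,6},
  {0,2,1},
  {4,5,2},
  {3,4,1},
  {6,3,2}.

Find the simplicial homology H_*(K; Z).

We work with the vertex ordering 0 < 1 < 2 < 3 < 4 < 5 < 6. The simplices of K, each written with vertices in increasing order, are:

  0-simplices (7): [0], [1], [2], [3], [4], [5], [6]
  1-simplices (21): [0,1], [0,2], [0,3], [0,4], [0,5], [0,6], [1,2], [1,3], [1,4], [1,5], [1,6], [2,3], [2,4], [2,5], [2,6], [3,4], [3,5], [3,6], [4,5], [4,6], [5,6]
  2-simplices (14): [0,1,2], [0,1,3], [0,2,4], [0,3,5], [0,4,6], [0,5,6], [1,2,6], [1,3,4], [1,4,5], [1,5,6], [2,3,5], [2,3,6], [2,4,5], [3,4,6]

giving chain groups C_0 ≅ Z^7, C_1 ≅ Z^21, C_2 ≅ Z^14.

The boundary map ∂_1: C_1 → C_0 sends each edge [p,q] (with p < q) to q − p.
The 7×21 boundary matrix has rank 6 and Smith normal form diag(1,1,1,1,1,1).

Boundary ∂_2: C_2 → C_1 maps a triangle to the signed sum of its edges. For instance
  ∂[0,4,6] = [4,6] − [0,6] + [0,4],
  ∂[0,1,3] = [1,3] − [0,3] + [0,1].
As a 21×14 matrix over Z this has rank 13, with invariant factors (1,1,1,1,1,1,1,1,1,1,1,1,1).

Computing H_k = (kernel of ∂_k) / (image of ∂_{k+1}):

  H_0: rank C_0 − rank ∂_1 = 7 − 6 = 1, and the invariant factors of ∂_1 are all 1, so H_0 ≅ Z.
  H_1: rank ker ∂_1 − rank ∂_2 = (21 − 6) − 13 = 2, and the invariant factors of ∂_2 are all 1, so H_1 ≅ Z^2.
  H_2: rank ker ∂_2 − rank ∂_3 = (14 − 13) − 0 = 1, and there is no ∂_3, so H_2 ≅ Z.

H_0 ≅ Z,  H_1 ≅ Z^2,  H_2 ≅ Z.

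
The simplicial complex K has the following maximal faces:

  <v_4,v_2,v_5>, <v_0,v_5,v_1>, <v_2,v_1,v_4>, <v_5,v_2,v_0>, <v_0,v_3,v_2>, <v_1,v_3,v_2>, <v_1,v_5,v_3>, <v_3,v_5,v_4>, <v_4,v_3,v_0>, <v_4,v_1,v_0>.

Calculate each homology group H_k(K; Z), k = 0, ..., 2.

H_0 = Z,  H_1 = Z/2,  H_2 = 0.

We work with the vertex ordering v_0 < v_1 < v_2 < v_3 < v_4 < v_5. The simplices of K, each written with vertices in increasing order, are:

  0-simplices (6): [v_0], [v_1], [v_2], [v_3], [v_4], [v_5]
  1-simplices (15): (15 of them)
  2-simplices (10): [v_0,v_1,v_4], [v_0,v_1,v_5], [v_0,v_2,v_3], [v_0,v_2,v_5], [v_0,v_3,v_4], [v_1,v_2,v_3], [v_1,v_2,v_4], [v_1,v_3,v_5], [v_2,v_4,v_5], [v_3,v_4,v_5]

so the chain groups are C_0 ≅ Z^6, C_1 ≅ Z^15, C_2 ≅ Z^10.

∂_1: C_1 → C_0 sends each edge [p,q] (with p < q) to q − p. For instance
  ∂[v_2,v_4] = [v_4] − [v_2].
The 6×15 boundary matrix has rank 5 and Smith normal form diag(1,1,1,1,1).

The boundary map ∂_2: C_2 → C_1 acts by ∂[p,q,r] = [q,r] − [p,r] + [p,q]. For instance
  ∂[v_0,v_1,v_5] = [v_1,v_5] − [v_0,v_5] + [v_0,v_1],
  ∂[v_0,v_2,v_3] = [v_2,v_3] − [v_0,v_3] + [v_0,v_2].
The resulting 15×10 matrix has rank 10, and its Smith normal form has invariant factors (1,1,1,1,1,1,1,1,1,2).

Reading off H_k = ker ∂_k / im ∂_{k+1}:

  H_0: rank C_0 − rank ∂_1 = 6 − 5 = 1, and the invariant factors of ∂_1 are all 1, so H_0 = Z.
  H_1: rank ker ∂_1 − rank ∂_2 = (15 − 5) − 10 = 0, and ∂_2 has invariant factor 2 > 1, so H_1 = Z/2.
  H_2: rank ker ∂_2 − rank ∂_3 = (10 − 10) − 0 = 0, and there is no ∂_3, so H_2 = 0.

(K is a triangulation of the real projective plane RP^2.)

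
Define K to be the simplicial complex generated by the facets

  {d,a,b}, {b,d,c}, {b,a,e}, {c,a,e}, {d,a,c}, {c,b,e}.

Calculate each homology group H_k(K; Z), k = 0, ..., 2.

Order the vertices as a < b < c < d < e. Listing each simplex with vertices in this order, K has dimension 2 with simplices:

  0-simplices (5): a, b, c, d, e
  1-simplices (9): ab, ac, ad, ae, bc, bd, be, cd, ce
  2-simplices (6): abd, abe, acd, ace, bcd, bce

Hence C_0 ≅ Z^5, C_1 ≅ Z^9, C_2 ≅ Z^6.

The boundary map ∂_1: C_1 → C_0 sends each edge [p,q] (with p < q) to q − p.
The resulting 5×9 matrix has rank 4, and its Smith normal form has invariant factors (1,1,1,1).

∂_2: C_2 → C_1 sends each 2-simplex [p,q,r] to [q,r] − [p,r] + [p,q]. For instance
  ∂bce = ce − be + bc,
  ∂ace = ce − ae + ac.
As a 9×6 matrix over Z this has rank 5, with invariant factors (1,1,1,1,1).

From H_k ≅ ker(∂_k) / im(∂_{k+1}) we obtain:

  H_0: rank C_0 − rank ∂_1 = 5 − 4 = 1, and the invariant factors of ∂_1 are all 1, so H_0 ≅ Z.
  H_1: rank ker ∂_1 − rank ∂_2 = (9 − 4) − 5 = 0, and the invariant factors of ∂_2 are all 1, so H_1 ≅ 0.
  H_2: rank ker ∂_2 − rank ∂_3 = (6 − 5) − 0 = 1, and there is no ∂_3, so H_2 ≅ Z.

(K is a triangulation of the 2-sphere S^2.)

H_0 = Z,  H_1 = 0,  H_2 = Z.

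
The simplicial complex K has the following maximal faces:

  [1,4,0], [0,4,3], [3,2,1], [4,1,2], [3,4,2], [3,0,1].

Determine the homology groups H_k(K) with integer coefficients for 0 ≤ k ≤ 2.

Fix the vertex order 0 < 1 < 2 < 3 < 4 and write every simplex with vertices in increasing order. Then dim K = 2 and the simplices of K are:

  0-simplices (5): [0], [1], [2], [3], [4]
  1-simplices (9): [0,1], [0,3], [0,4], [1,2], [1,3], [1,4], [2,3], [2,4], [3,4]
  2-simplices (6): [0,1,3], [0,1,4], [0,3,4], [1,2,3], [1,2,4], [2,3,4]

so the chain groups are C_0 ≅ Z^5, C_1 ≅ Z^9, C_2 ≅ Z^6.

Boundary ∂_1: C_1 → C_0 maps an edge to its endpoints' difference, ∂[p,q] = q − p. For instance
  ∂[0,4] = [4] − [0].
The resulting 5×9 matrix has rank 4, and its Smith normal form has invariant factors (1,1,1,1).

∂_2: C_2 → C_1 acts by ∂[p,q,r] = [q,r] − [p,r] + [p,q]. For instance
  ∂[0,3,4] = [3,4] − [0,4] + [0,3],
  ∂[0,1,4] = [1,4] − [0,4] + [0,1].
This gives a 9×6 integer matrix of rank 5; reducing to Smith normal form yields diagonal entries (1,1,1,1,1).

Reading off H_k = ker ∂_k / im ∂_{k+1}:

  H_0: rank C_0 − rank ∂_1 = 5 − 4 = 1, and the invariant factors of ∂_1 are all 1, so H_0 ≅ Z.
  H_1: rank ker ∂_1 − rank ∂_2 = (9 − 4) − 5 = 0, and the invariant factors of ∂_2 are all 1, so H_1 ≅ 0.
  H_2: rank ker ∂_2 − rank ∂_3 = (6 − 5) − 0 = 1, and there is no ∂_3, so H_2 ≅ Z.

(K is a triangulation of the 2-sphere S^2.)

H_0 = Z,  H_1 = 0,  H_2 = Z.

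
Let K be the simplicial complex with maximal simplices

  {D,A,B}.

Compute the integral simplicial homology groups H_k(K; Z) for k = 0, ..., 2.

H_0 ≅ Z,  H_1 = 0,  H_2 = 0.

K has 3 vertices, 3 edges, 1 triangle.
rank ∂_0 = 0, rank ∂_1 = 2 ⇒ b_0 = 3 − 0 − 2 = 1; all invariant factors of ∂_1 are 1 so no torsion. So H_0 ≅ Z.
rank ∂_1 = 2, rank ∂_2 = 1 ⇒ b_1 = 3 − 2 − 1 = 0; all invariant factors of ∂_2 are 1 so no torsion. So H_1 ≅ 0.
rank ∂_2 = 1, rank ∂_3 = 0 ⇒ b_2 = 1 − 1 − 0 = 0. So H_2 ≅ 0.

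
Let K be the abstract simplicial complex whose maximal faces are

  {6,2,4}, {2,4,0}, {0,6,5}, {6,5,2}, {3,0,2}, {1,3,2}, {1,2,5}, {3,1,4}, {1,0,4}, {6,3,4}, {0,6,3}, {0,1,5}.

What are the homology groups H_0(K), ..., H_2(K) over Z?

Fix the vertex order 0 < 1 < 2 < 3 < 4 < 5 < 6 and write every simplex with vertices in increasing order. Then dim K = 2 and the simplices of K are:

  0-simplices (7): [0], [1], [2], [3], [4], [5], [6]
  1-simplices (18): [0,1], [0,2], [0,3], [0,4], [0,5], [0,6], [1,2], [1,3], [1,4], [1,5], [2,3], [2,4], [2,5], [2,6], [3,4], [3,6], [4,6], [5,6]
  2-simplices (12): [0,1,4], [0,1,5], [0,2,3], [0,2,4], [0,3,6], [0,5,6], [1,2,3], [1,2,5], [1,3,4], [2,4,6], [2,5,6], [3,4,6]

so the chain groups are C_0 ≅ Z^7, C_1 ≅ Z^18, C_2 ≅ Z^12.

The boundary map ∂_1: C_1 → C_0 is given by ∂[p,q] = [q] − [p].
The resulting 7×18 matrix has rank 6, and its Smith normal form has invariant factors (1,1,1,1,1,1).

Boundary ∂_2: C_2 → C_1 maps a triangle to the signed sum of its edges. For instance
  ∂[0,2,3] = [2,3] − [0,3] + [0,2],
  ∂[2,5,6] = [5,6] − [2,6] + [2,5].
As a 18×12 matrix over Z this has rank 12, with invariant factors (1,1,1,1,1,1,1,1,1,1,1,2).

Reading off H_k = ker ∂_k / im ∂_{k+1}:

  H_0: rank C_0 − rank ∂_1 = 7 − 6 = 1, and the invariant factors of ∂_1 are all 1, so H_0 = Z.
  H_1: rank ker ∂_1 − rank ∂_2 = (18 − 6) − 12 = 0, and ∂_2 has invariant factor 2 > 1, so H_1 = Z/2.
  H_2: rank ker ∂_2 − rank ∂_3 = (12 − 12) − 0 = 0, and there is no ∂_3, so H_2 = 0.

As a check, the Euler characteristic is 7 − 18 + 12 = 1, which agrees with 1 − 0 + 0 = 1.

H_0 = Z,  H_1 = Z/2,  H_2 = 0.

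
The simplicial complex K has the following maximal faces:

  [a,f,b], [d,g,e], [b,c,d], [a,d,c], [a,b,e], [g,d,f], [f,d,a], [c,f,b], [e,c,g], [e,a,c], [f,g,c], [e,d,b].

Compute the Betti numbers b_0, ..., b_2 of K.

b_0 = 1, b_1 = 0, b_2 = 0.

We work with the vertex ordering a < b < c < d < e < f < g. The simplices of K, each written with vertices in increasing order, are:

  0-simplices (7): a, b, c, d, e, f, g
  1-simplices (18): ab, ac, ad, ae, af, bc, bd, be, bf, cd, ce, cf, cg, de, df, dg, eg, fg
  2-simplices (12): abe, abf, acd, ace, adf, bcd, bcf, bde, ceg, cfg, deg, dfg

Hence C_0 ≅ Z^7, C_1 ≅ Z^18, C_2 ≅ Z^12.

∂_1: C_1 → C_0 is given by ∂[p,q] = [q] − [p].
As a 7×18 matrix over Z this has rank 6, with invariant factors (1,1,1,1,1,1).

Boundary ∂_2: C_2 → C_1 sends each 2-simplex [p,q,r] to [q,r] − [p,r] + [p,q]. For instance
  ∂abf = bf − af + ab,
  ∂dfg = fg − dg + df.
As a 18×12 matrix over Z this has rank 12, with invariant factors (1,1,1,1,1,1,1,1,1,1,1,2).

Reading off H_k = ker ∂_k / im ∂_{k+1}:

  H_0: rank C_0 − rank ∂_1 = 7 − 6 = 1, and the invariant factors of ∂_1 are all 1, so H_0 ≅ Z.
  H_1: rank ker ∂_1 − rank ∂_2 = (18 − 6) − 12 = 0, and ∂_2 has invariant factor 2 > 1, so H_1 ≅ Z/2.
  H_2: rank ker ∂_2 − rank ∂_3 = (12 − 12) − 0 = 0, and there is no ∂_3, so H_2 ≅ 0.

Hence the Betti numbers are b_0 = 1, b_1 = 0, b_2 = 0.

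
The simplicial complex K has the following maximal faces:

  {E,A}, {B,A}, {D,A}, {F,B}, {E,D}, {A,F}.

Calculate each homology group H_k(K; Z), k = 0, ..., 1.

Take the total order A < B < D < E < F on the vertex set. Then K (dimension 1) consists of the simplices:

  0-simplices (5): A, B, D, E, F
  1-simplices (6): AB, AD, AE, AF, BF, DE

so the chain groups are C_0 ≅ Z^5, C_1 ≅ Z^6.

The boundary map ∂_1: C_1 → C_0 sends each edge [p,q] (with p < q) to q − p.
As a 5×6 matrix over Z this has rank 4, with invariant factors (1,1,1,1).

Computing H_k = (kernel of ∂_k) / (image of ∂_{k+1}):

  H_0: rank C_0 − rank ∂_1 = 5 − 4 = 1, and the invariant factors of ∂_1 are all 1, so H_0 ≅ Z.
  H_1: rank ker ∂_1 − rank ∂_2 = (6 − 4) − 0 = 2, and there is no ∂_2, so H_1 ≅ Z^2.

H_0 ≅ Z,  H_1 ≅ Z^2.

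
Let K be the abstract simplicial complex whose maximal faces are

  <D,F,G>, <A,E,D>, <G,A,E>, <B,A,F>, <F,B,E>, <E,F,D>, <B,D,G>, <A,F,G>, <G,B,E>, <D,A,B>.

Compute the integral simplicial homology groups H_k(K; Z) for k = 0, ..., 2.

H_0 ≅ Z,  H_1 ≅ Z/2,  H_2 = 0.

We work with the vertex ordering A < B < D < E < F < G. The simplices of K, each written with vertices in increasing order, are:

  0-simplices (6): A, B, D, E, F, G
  1-simplices (15): AB, AD, AE, AF, AG, BD, BE, BF, BG, DE, DF, DG, EF, EG, FG
  2-simplices (10): ABD, ABF, ADE, AEG, AFG, BDG, BEF, BEG, DEF, DFG

so the chain groups are C_0 ≅ Z^6, C_1 ≅ Z^15, C_2 ≅ Z^10.

Boundary ∂_1: C_1 → C_0 sends each edge [p,q] (with p < q) to q − p.
As a 6×15 matrix over Z this has rank 5, with invariant factors (1,1,1,1,1).

∂_2: C_2 → C_1 maps a triangle to the signed sum of its edges. For instance
  ∂DEF = EF − DF + DE,
  ∂AEG = EG − AG + AE.
This gives a 15×10 integer matrix of rank 10; reducing to Smith normal form yields diagonal entries (1,1,1,1,1,1,1,1,1,2).

From H_k ≅ ker(∂_k) / im(∂_{k+1}) we obtain:

  H_0: rank C_0 − rank ∂_1 = 6 − 5 = 1, and the invariant factors of ∂_1 are all 1, so H_0 ≅ Z.
  H_1: rank ker ∂_1 − rank ∂_2 = (15 − 5) − 10 = 0, and ∂_2 has invariant factor 2 > 1, so H_1 ≅ Z/2.
  H_2: rank ker ∂_2 − rank ∂_3 = (10 − 10) − 0 = 0, and there is no ∂_3, so H_2 ≅ 0.

(K is a triangulation of the real projective plane RP^2.)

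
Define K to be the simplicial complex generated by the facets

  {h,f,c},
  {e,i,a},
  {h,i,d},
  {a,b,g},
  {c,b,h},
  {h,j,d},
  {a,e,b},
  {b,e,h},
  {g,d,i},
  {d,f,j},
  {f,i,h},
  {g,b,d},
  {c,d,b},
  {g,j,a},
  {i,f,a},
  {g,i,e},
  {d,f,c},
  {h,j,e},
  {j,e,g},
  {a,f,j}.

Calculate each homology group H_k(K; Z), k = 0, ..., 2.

We work with the vertex ordering a < b < c < d < e < f < g < h < i < j. The simplices of K, each written with vertices in increasing order, are:

  0-simplices (10): a, b, c, d, e, f, g, h, i, j
  1-simplices (30): ab, ae, af, ag, ai, aj, bc, bd, be, bg, bh, cd, cf, ch, df, dg, dh, di, dj, eg, eh, ei, ej, fh, fi, fj, gi, gj, hi, hj
  2-simplices (20): abe, abg, aei, afi, afj, agj, bcd, bch, bdg, beh, cdf, cfh, dfj, dgi, dhi, dhj, egi, egj, ehj, fhi

Hence C_0 ≅ Z^10, C_1 ≅ Z^30, C_2 ≅ Z^20.

Boundary ∂_1: C_1 → C_0 maps an edge to its endpoints' difference, ∂[p,q] = q − p. For instance
  ∂hi = i − h.
The 10×30 boundary matrix has rank 9 and Smith normal form diag(1,1,1,1,1,1,1,1,1).

∂_2: C_2 → C_1 sends each 2-simplex [p,q,r] to [q,r] − [p,r] + [p,q]. For instance
  ∂abg = bg − ag + ab,
  ∂aei = ei − ai + ae.
The resulting 30×20 matrix has rank 20, and its Smith normal form has invariant factors (1,1,1,1,1,1,1,1,1,1,1,1,1,1,1,1,1,1,1,2).

Reading off H_k = ker ∂_k / im ∂_{k+1}:

  H_0: rank C_0 − rank ∂_1 = 10 − 9 = 1, and the invariant factors of ∂_1 are all 1, so H_0 ≅ Z.
  H_1: rank ker ∂_1 − rank ∂_2 = (30 − 9) − 20 = 1, and ∂_2 has invariant factor 2 > 1, so H_1 ≅ Z ⊕ Z/2.
  H_2: rank ker ∂_2 − rank ∂_3 = (20 − 20) − 0 = 0, and there is no ∂_3, so H_2 ≅ 0.

H_0 = Z,  H_1 = Z ⊕ Z/2,  H_2 = 0.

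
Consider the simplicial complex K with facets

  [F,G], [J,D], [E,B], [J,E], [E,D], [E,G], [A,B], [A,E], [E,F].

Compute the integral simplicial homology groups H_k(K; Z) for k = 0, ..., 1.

Order the vertices as A < B < D < E < F < G < J. Listing each simplex with vertices in this order, K has dimension 1 with simplices:

  0-simplices (7): A, B, D, E, F, G, J
  1-simplices (9): AB, AE, BE, DE, DJ, EF, EG, EJ, FG

giving chain groups C_0 ≅ Z^7, C_1 ≅ Z^9.

The boundary map ∂_1: C_1 → C_0 is given by ∂[p,q] = [q] − [p]. For instance
  ∂DJ = J − D.
This gives a 7×9 integer matrix of rank 6; reducing to Smith normal form yields diagonal entries (1,1,1,1,1,1).

From H_k ≅ ker(∂_k) / im(∂_{k+1}) we obtain:

  H_0: rank C_0 − rank ∂_1 = 7 − 6 = 1, and the invariant factors of ∂_1 are all 1, so H_0 ≅ Z.
  H_1: rank ker ∂_1 − rank ∂_2 = (9 − 6) − 0 = 3, and there is no ∂_2, so H_1 ≅ Z^3.

H_0 ≅ Z,  H_1 ≅ Z^3.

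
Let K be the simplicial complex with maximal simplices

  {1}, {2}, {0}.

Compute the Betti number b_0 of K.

b_0 = 3.

Order the vertices as 0 < 1 < 2. Listing each simplex with vertices in this order, K has dimension 0 with simplices:

  0-simplices (3): [0], [1], [2]

Hence C_0 ≅ Z^3.

Now H_k = ker ∂_k / im ∂_{k+1}, so:

  H_0: rank C_0 − rank ∂_1 = 3 − 0 = 3, and there is no ∂_1, so H_0 = Z^3.

Hence the Betti numbers are b_0 = 3.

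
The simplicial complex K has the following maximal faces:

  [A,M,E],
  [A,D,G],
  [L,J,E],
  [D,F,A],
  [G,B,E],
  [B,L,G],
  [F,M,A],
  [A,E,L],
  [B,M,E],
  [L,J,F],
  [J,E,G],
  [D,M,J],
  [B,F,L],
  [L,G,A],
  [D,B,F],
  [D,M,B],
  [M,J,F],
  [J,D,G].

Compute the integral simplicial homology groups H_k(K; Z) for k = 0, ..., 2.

Order the vertices as A < B < D < E < F < G < J < L < M. Listing each simplex with vertices in this order, K has dimension 2 with simplices:

  0-simplices (9): A, B, D, E, F, G, J, L, M
  1-simplices (27): AD, AE, AF, AG, AL, AM, BD, BE, BF, BG, BL, BM, DF, DG, DJ, DM, EG, EJ, EL, EM, FJ, FL, FM, GJ, GL, JL, JM
  2-simplices (18): ADF, ADG, AEL, AEM, AFM, AGL, BDF, BDM, BEG, BEM, BFL, BGL, DGJ, DJM, EGJ, EJL, FJL, FJM

giving chain groups C_0 ≅ Z^9, C_1 ≅ Z^27, C_2 ≅ Z^18.

∂_1: C_1 → C_0 sends each edge [p,q] (with p < q) to q − p. For instance
  ∂DF = F − D.
The resulting 9×27 matrix has rank 8, and its Smith normal form has invariant factors (1,1,1,1,1,1,1,1).

Boundary ∂_2: C_2 → C_1 acts by ∂[p,q,r] = [q,r] − [p,r] + [p,q]. For instance
  ∂BDF = DF − BF + BD,
  ∂AEL = EL − AL + AE.
As a 27×18 matrix over Z this has rank 18, with invariant factors (1,1,1,1,1,1,1,1,1,1,1,1,1,1,1,1,1,2).

Computing H_k = (kernel of ∂_k) / (image of ∂_{k+1}):

  H_0: rank C_0 − rank ∂_1 = 9 − 8 = 1, and the invariant factors of ∂_1 are all 1, so H_0 ≅ Z.
  H_1: rank ker ∂_1 − rank ∂_2 = (27 − 8) − 18 = 1, and ∂_2 has invariant factor 2 > 1, so H_1 ≅ Z ⊕ Z/2.
  H_2: rank ker ∂_2 − rank ∂_3 = (18 − 18) − 0 = 0, and there is no ∂_3, so H_2 ≅ 0.

As a check, the Euler characteristic is 9 − 27 + 18 = 0, which agrees with 1 − 1 + 0 = 0.

H_0 ≅ Z,  H_1 ≅ Z ⊕ Z/2,  H_2 = 0.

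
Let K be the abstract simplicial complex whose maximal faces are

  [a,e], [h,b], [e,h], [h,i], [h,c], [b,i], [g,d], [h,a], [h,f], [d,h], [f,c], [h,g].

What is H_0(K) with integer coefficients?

Fix the vertex order a < b < c < d < e < f < g < h < i and write every simplex with vertices in increasing order. Then dim K = 1 and the simplices of K are:

  0-simplices (9): a, b, c, d, e, f, g, h, i
  1-simplices (12): ae, ah, bh, bi, cf, ch, dg, dh, eh, fh, gh, hi

giving chain groups C_0 ≅ Z^9, C_1 ≅ Z^12.

∂_1: C_1 → C_0 maps an edge to its endpoints' difference, ∂[p,q] = q − p.
This gives a 9×12 integer matrix of rank 8; reducing to Smith normal form yields diagonal entries (1,1,1,1,1,1,1,1).

Computing H_k = (kernel of ∂_k) / (image of ∂_{k+1}):

  H_0: rank C_0 − rank ∂_1 = 9 − 8 = 1, and the invariant factors of ∂_1 are all 1, so H_0 = Z.

H_0 = Z.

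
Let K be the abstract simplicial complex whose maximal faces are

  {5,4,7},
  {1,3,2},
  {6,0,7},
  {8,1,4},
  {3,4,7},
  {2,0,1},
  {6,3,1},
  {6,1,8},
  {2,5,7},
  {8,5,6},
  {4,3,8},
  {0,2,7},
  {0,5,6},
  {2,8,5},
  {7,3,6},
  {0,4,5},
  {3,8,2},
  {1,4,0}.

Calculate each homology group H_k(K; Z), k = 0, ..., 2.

Fix the vertex order 0 < 1 < 2 < 3 < 4 < 5 < 6 < 7 < 8 and write every simplex with vertices in increasing order. Then dim K = 2 and the simplices of K are:

  0-simplices (9): [0], [1], [2], [3], [4], [5], [6], [7], [8]
  1-simplices (27): (27 of them)
  2-simplices (18): [0,1,2], [0,1,4], [0,2,7], [0,4,5], [0,5,6], [0,6,7], [1,2,3], [1,3,6], [1,4,8], [1,6,8], [2,3,8], [2,5,7], [2,5,8], [3,4,7], [3,4,8], [3,6,7], [4,5,7], [5,6,8]

so the chain groups are C_0 ≅ Z^9, C_1 ≅ Z^27, C_2 ≅ Z^18.

Boundary ∂_1: C_1 → C_0 sends each edge [p,q] (with p < q) to q − p. For instance
  ∂[1,3] = [3] − [1].
The resulting 9×27 matrix has rank 8, and its Smith normal form has invariant factors (1,1,1,1,1,1,1,1).

∂_2: C_2 → C_1 acts by ∂[p,q,r] = [q,r] − [p,r] + [p,q]. For instance
  ∂[5,6,8] = [6,8] − [5,8] + [5,6],
  ∂[0,4,5] = [4,5] − [0,5] + [0,4].
The 27×18 boundary matrix has rank 18 and Smith normal form diag(1,1,1,1,1,1,1,1,1,1,1,1,1,1,1,1,1,2).

Computing H_k = (kernel of ∂_k) / (image of ∂_{k+1}):

  H_0: rank C_0 − rank ∂_1 = 9 − 8 = 1, and the invariant factors of ∂_1 are all 1, so H_0 = Z.
  H_1: rank ker ∂_1 − rank ∂_2 = (27 − 8) − 18 = 1, and ∂_2 has invariant factor 2 > 1, so H_1 = Z ⊕ Z/2.
  H_2: rank ker ∂_2 − rank ∂_3 = (18 − 18) − 0 = 0, and there is no ∂_3, so H_2 = 0.

H_0 ≅ Z,  H_1 ≅ Z ⊕ Z/2,  H_2 = 0.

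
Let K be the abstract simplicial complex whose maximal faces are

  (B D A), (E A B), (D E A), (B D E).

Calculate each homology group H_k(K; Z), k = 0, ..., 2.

Order the vertices as A < B < D < E. Listing each simplex with vertices in this order, K has dimension 2 with simplices:

  0-simplices (4): A, B, D, E
  1-simplices (6): AB, AD, AE, BD, BE, DE
  2-simplices (4): ABD, ABE, ADE, BDE

Hence C_0 ≅ Z^4, C_1 ≅ Z^6, C_2 ≅ Z^4.

∂_1: C_1 → C_0 maps an edge to its endpoints' difference, ∂[p,q] = q − p.
This gives a 4×6 integer matrix of rank 3; reducing to Smith normal form yields diagonal entries (1,1,1).

∂_2: C_2 → C_1 maps a triangle to the signed sum of its edges. For instance
  ∂ABE = BE − AE + AB,
  ∂ADE = DE − AE + AD.
The resulting 6×4 matrix has rank 3, and its Smith normal form has invariant factors (1,1,1).

Reading off H_k = ker ∂_k / im ∂_{k+1}:

  H_0: rank C_0 − rank ∂_1 = 4 − 3 = 1, and the invariant factors of ∂_1 are all 1, so H_0 ≅ Z.
  H_1: rank ker ∂_1 − rank ∂_2 = (6 − 3) − 3 = 0, and the invariant factors of ∂_2 are all 1, so H_1 ≅ 0.
  H_2: rank ker ∂_2 − rank ∂_3 = (4 − 3) − 0 = 1, and there is no ∂_3, so H_2 ≅ Z.

H_0 ≅ Z,  H_1 = 0,  H_2 ≅ Z.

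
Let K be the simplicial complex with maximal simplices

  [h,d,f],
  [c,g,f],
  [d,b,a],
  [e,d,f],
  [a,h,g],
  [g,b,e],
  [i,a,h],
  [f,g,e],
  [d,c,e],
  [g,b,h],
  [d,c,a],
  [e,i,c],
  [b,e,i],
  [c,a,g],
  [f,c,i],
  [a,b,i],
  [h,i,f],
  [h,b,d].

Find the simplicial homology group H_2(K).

Order the vertices as a < b < c < d < e < f < g < h < i. Listing each simplex with vertices in this order, K has dimension 2 with simplices:

  0-simplices (9): a, b, c, d, e, f, g, h, i
  1-simplices (27): ab, ac, ad, ag, ah, ai, bd, be, bg, bh, bi, cd, ce, cf, cg, ci, de, df, dh, ef, eg, ei, fg, fh, fi, gh, hi
  2-simplices (18): abd, abi, acd, acg, agh, ahi, bdh, beg, bei, bgh, cde, cei, cfg, cfi, def, dfh, efg, fhi

so the chain groups are C_0 ≅ Z^9, C_1 ≅ Z^27, C_2 ≅ Z^18.

∂_1: C_1 → C_0 maps an edge to its endpoints' difference, ∂[p,q] = q − p.
As a 9×27 matrix over Z this has rank 8, with invariant factors (1,1,1,1,1,1,1,1).

∂_2: C_2 → C_1 acts by ∂[p,q,r] = [q,r] − [p,r] + [p,q]. For instance
  ∂beg = eg − bg + be,
  ∂cde = de − ce + cd.
The resulting 27×18 matrix has rank 18, and its Smith normal form has invariant factors (1,1,1,1,1,1,1,1,1,1,1,1,1,1,1,1,1,2).

Reading off H_k = ker ∂_k / im ∂_{k+1}:

  H_2: rank ker ∂_2 − rank ∂_3 = (18 − 18) − 0 = 0, and there is no ∂_3, so H_2 ≅ 0.

H_2 ≅ 0.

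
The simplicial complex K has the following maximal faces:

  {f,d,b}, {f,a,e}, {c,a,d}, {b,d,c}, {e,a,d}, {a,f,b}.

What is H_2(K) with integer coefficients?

H_2 = 0.

Order the vertices as a < b < c < d < e < f. Listing each simplex with vertices in this order, K has dimension 2 with simplices:

  0-simplices (6): a, b, c, d, e, f
  1-simplices (12): ab, ac, ad, ae, af, bc, bd, bf, cd, de, df, ef
  2-simplices (6): abf, acd, ade, aef, bcd, bdf

Hence C_0 ≅ Z^6, C_1 ≅ Z^12, C_2 ≅ Z^6.

The boundary map ∂_1: C_1 → C_0 sends each edge [p,q] (with p < q) to q − p.
The 6×12 boundary matrix has rank 5 and Smith normal form diag(1,1,1,1,1).

Boundary ∂_2: C_2 → C_1 sends each 2-simplex [p,q,r] to [q,r] − [p,r] + [p,q]. For instance
  ∂bdf = df − bf + bd,
  ∂acd = cd − ad + ac.
The resulting 12×6 matrix has rank 6, and its Smith normal form has invariant factors (1,1,1,1,1,1).

Reading off H_k = ker ∂_k / im ∂_{k+1}:

  H_2: rank ker ∂_2 − rank ∂_3 = (6 − 6) − 0 = 0, and there is no ∂_3, so H_2 = 0.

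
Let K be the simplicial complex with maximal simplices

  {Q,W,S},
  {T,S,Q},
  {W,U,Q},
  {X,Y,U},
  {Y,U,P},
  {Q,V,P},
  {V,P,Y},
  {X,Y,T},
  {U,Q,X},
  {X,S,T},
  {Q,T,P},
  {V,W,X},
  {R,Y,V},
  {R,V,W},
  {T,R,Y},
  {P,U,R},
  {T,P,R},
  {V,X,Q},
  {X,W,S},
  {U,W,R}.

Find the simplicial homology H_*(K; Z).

H_0 = Z,  H_1 = Z ⊕ Z_2,  H_2 = 0.

Fix the vertex order P < Q < R < S < T < U < V < W < X < Y and write every simplex with vertices in increasing order. Then dim K = 2 and the simplices of K are:

  0-simplices (10): P, Q, R, S, T, U, V, W, X, Y
  1-simplices (30): PQ, PR, PT, PU, PV, PY, QS, QT, QU, QV, QW, QX, RT, RU, RV, RW, RY, ST, SW, SX, TX, TY, UW, UX, UY, VW, VX, VY, WX, XY
  2-simplices (20): PQT, PQV, PRT, PRU, PUY, PVY, QST, QSW, QUW, QUX, QVX, RTY, RUW, RVW, RVY, STX, SWX, TXY, UXY, VWX

so the chain groups are C_0 ≅ Z^10, C_1 ≅ Z^30, C_2 ≅ Z^20.

The boundary map ∂_1: C_1 → C_0 maps an edge to its endpoints' difference, ∂[p,q] = q − p.
This gives a 10×30 integer matrix of rank 9; reducing to Smith normal form yields diagonal entries (1,1,1,1,1,1,1,1,1).

The boundary map ∂_2: C_2 → C_1 maps a triangle to the signed sum of its edges. For instance
  ∂PQV = QV − PV + PQ,
  ∂QVX = VX − QX + QV.
The resulting 30×20 matrix has rank 20, and its Smith normal form has invariant factors (1,1,1,1,1,1,1,1,1,1,1,1,1,1,1,1,1,1,1,2).

Reading off H_k = ker ∂_k / im ∂_{k+1}:

  H_0: rank C_0 − rank ∂_1 = 10 − 9 = 1, and the invariant factors of ∂_1 are all 1, so H_0 ≅ Z.
  H_1: rank ker ∂_1 − rank ∂_2 = (30 − 9) − 20 = 1, and ∂_2 has invariant factor 2 > 1, so H_1 ≅ Z ⊕ Z_2.
  H_2: rank ker ∂_2 − rank ∂_3 = (20 − 20) − 0 = 0, and there is no ∂_3, so H_2 ≅ 0.

As a check, the Euler characteristic is 10 − 30 + 20 = 0, which agrees with 1 − 1 + 0 = 0.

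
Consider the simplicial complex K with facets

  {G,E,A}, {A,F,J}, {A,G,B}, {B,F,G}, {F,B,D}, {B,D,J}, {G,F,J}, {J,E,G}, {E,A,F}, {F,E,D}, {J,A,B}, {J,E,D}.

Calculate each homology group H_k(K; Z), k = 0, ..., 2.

Take the total order A < B < D < E < F < G < J on the vertex set. Then K (dimension 2) consists of the simplices:

  0-simplices (7): A, B, D, E, F, G, J
  1-simplices (18): AB, AE, AF, AG, AJ, BD, BF, BG, BJ, DE, DF, DJ, EF, EG, EJ, FG, FJ, GJ
  2-simplices (12): ABG, ABJ, AEF, AEG, AFJ, BDF, BDJ, BFG, DEF, DEJ, EGJ, FGJ

Hence C_0 ≅ Z^7, C_1 ≅ Z^18, C_2 ≅ Z^12.

The boundary map ∂_1: C_1 → C_0 maps an edge to its endpoints' difference, ∂[p,q] = q − p. For instance
  ∂FJ = J − F.
The 7×18 boundary matrix has rank 6 and Smith normal form diag(1,1,1,1,1,1).

∂_2: C_2 → C_1 sends each 2-simplex [p,q,r] to [q,r] − [p,r] + [p,q]. For instance
  ∂BFG = FG − BG + BF,
  ∂ABG = BG − AG + AB.
This gives a 18×12 integer matrix of rank 12; reducing to Smith normal form yields diagonal entries (1,1,1,1,1,1,1,1,1,1,1,2).

From H_k ≅ ker(∂_k) / im(∂_{k+1}) we obtain:

  H_0: rank C_0 − rank ∂_1 = 7 − 6 = 1, and the invariant factors of ∂_1 are all 1, so H_0 ≅ Z.
  H_1: rank ker ∂_1 − rank ∂_2 = (18 − 6) − 12 = 0, and ∂_2 has invariant factor 2 > 1, so H_1 ≅ Z/2Z.
  H_2: rank ker ∂_2 − rank ∂_3 = (12 − 12) − 0 = 0, and there is no ∂_3, so H_2 ≅ 0.

As a check, the Euler characteristic is 7 − 18 + 12 = 1, which agrees with 1 − 0 + 0 = 1.

H_0 = Z,  H_1 = Z/2Z,  H_2 = 0.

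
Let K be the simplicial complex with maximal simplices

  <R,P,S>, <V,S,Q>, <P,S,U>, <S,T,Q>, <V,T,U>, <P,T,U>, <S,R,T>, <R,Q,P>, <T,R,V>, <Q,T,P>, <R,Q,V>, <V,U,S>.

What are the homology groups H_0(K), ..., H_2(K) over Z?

H_0 ≅ Z,  H_1 ≅ Z/2,  H_2 = 0.

Order the vertices as P < Q < R < S < T < U < V. Listing each simplex with vertices in this order, K has dimension 2 with simplices:

  0-simplices (7): P, Q, R, S, T, U, V
  1-simplices (18): PQ, PR, PS, PT, PU, QR, QS, QT, QV, RS, RT, RV, ST, SU, SV, TU, TV, UV
  2-simplices (12): PQR, PQT, PRS, PSU, PTU, QRV, QST, QSV, RST, RTV, SUV, TUV

Hence C_0 ≅ Z^7, C_1 ≅ Z^18, C_2 ≅ Z^12.

Boundary ∂_1: C_1 → C_0 maps an edge to its endpoints' difference, ∂[p,q] = q − p. For instance
  ∂PQ = Q − P.
The 7×18 boundary matrix has rank 6 and Smith normal form diag(1,1,1,1,1,1).

Boundary ∂_2: C_2 → C_1 sends each 2-simplex [p,q,r] to [q,r] − [p,r] + [p,q]. For instance
  ∂RTV = TV − RV + RT,
  ∂PTU = TU − PU + PT.
As a 18×12 matrix over Z this has rank 12, with invariant factors (1,1,1,1,1,1,1,1,1,1,1,2).

From H_k ≅ ker(∂_k) / im(∂_{k+1}) we obtain:

  H_0: rank C_0 − rank ∂_1 = 7 − 6 = 1, and the invariant factors of ∂_1 are all 1, so H_0 = Z.
  H_1: rank ker ∂_1 − rank ∂_2 = (18 − 6) − 12 = 0, and ∂_2 has invariant factor 2 > 1, so H_1 = Z/2.
  H_2: rank ker ∂_2 − rank ∂_3 = (12 − 12) − 0 = 0, and there is no ∂_3, so H_2 = 0.

As a check, the Euler characteristic is 7 − 18 + 12 = 1, which agrees with 1 − 0 + 0 = 1.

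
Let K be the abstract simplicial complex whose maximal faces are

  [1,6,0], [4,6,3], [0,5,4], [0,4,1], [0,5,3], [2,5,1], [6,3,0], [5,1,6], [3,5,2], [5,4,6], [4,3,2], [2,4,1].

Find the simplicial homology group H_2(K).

Order the vertices as 0 < 1 < 2 < 3 < 4 < 5 < 6. Listing each simplex with vertices in this order, K has dimension 2 with simplices:

  0-simplices (7): [0], [1], [2], [3], [4], [5], [6]
  1-simplices (18): [0,1], [0,3], [0,4], [0,5], [0,6], [1,2], [1,4], [1,5], [1,6], [2,3], [2,4], [2,5], [3,4], [3,5], [3,6], [4,5], [4,6], [5,6]
  2-simplices (12): [0,1,4], [0,1,6], [0,3,5], [0,3,6], [0,4,5], [1,2,4], [1,2,5], [1,5,6], [2,3,4], [2,3,5], [3,4,6], [4,5,6]

giving chain groups C_0 ≅ Z^7, C_1 ≅ Z^18, C_2 ≅ Z^12.

∂_1: C_1 → C_0 maps an edge to its endpoints' difference, ∂[p,q] = q − p. For instance
  ∂[0,5] = [5] − [0].
As a 7×18 matrix over Z this has rank 6, with invariant factors (1,1,1,1,1,1).

∂_2: C_2 → C_1 acts by ∂[p,q,r] = [q,r] − [p,r] + [p,q]. For instance
  ∂[0,3,6] = [3,6] − [0,6] + [0,3],
  ∂[0,4,5] = [4,5] − [0,5] + [0,4].
As a 18×12 matrix over Z this has rank 12, with invariant factors (1,1,1,1,1,1,1,1,1,1,1,2).

Now H_k = ker ∂_k / im ∂_{k+1}, so:

  H_2: rank ker ∂_2 − rank ∂_3 = (12 − 12) − 0 = 0, and there is no ∂_3, so H_2 ≅ 0.

H_2 ≅ 0.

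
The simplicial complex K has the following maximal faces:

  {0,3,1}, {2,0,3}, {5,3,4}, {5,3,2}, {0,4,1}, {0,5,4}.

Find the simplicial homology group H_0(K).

H_0 = Z.

We work with the vertex ordering 0 < 1 < 2 < 3 < 4 < 5. The simplices of K, each written with vertices in increasing order, are:

  0-simplices (6): [0], [1], [2], [3], [4], [5]
  1-simplices (12): [0,1], [0,2], [0,3], [0,4], [0,5], [1,3], [1,4], [2,3], [2,5], [3,4], [3,5], [4,5]
  2-simplices (6): [0,1,3], [0,1,4], [0,2,3], [0,4,5], [2,3,5], [3,4,5]

giving chain groups C_0 ≅ Z^6, C_1 ≅ Z^12, C_2 ≅ Z^6.

Boundary ∂_1: C_1 → C_0 is given by ∂[p,q] = [q] − [p]. For instance
  ∂[3,4] = [4] − [3].
This gives a 6×12 integer matrix of rank 5; reducing to Smith normal form yields diagonal entries (1,1,1,1,1).

∂_2: C_2 → C_1 sends each 2-simplex [p,q,r] to [q,r] − [p,r] + [p,q]. For instance
  ∂[0,2,3] = [2,3] − [0,3] + [0,2],
  ∂[0,4,5] = [4,5] − [0,5] + [0,4].
The resulting 12×6 matrix has rank 6, and its Smith normal form has invariant factors (1,1,1,1,1,1).

From H_k ≅ ker(∂_k) / im(∂_{k+1}) we obtain:

  H_0: rank C_0 − rank ∂_1 = 6 − 5 = 1, and the invariant factors of ∂_1 are all 1, so H_0 ≅ Z.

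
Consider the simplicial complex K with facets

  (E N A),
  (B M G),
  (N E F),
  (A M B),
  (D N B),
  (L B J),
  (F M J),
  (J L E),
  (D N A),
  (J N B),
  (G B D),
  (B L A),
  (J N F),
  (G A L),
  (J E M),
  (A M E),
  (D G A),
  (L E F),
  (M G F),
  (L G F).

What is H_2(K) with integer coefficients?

H_2 ≅ 0.

Take the total order A < B < D < E < F < G < J < L < M < N on the vertex set. Then K (dimension 2) consists of the simplices:

  0-simplices (10): A, B, D, E, F, G, J, L, M, N
  1-simplices (30): AB, AD, AE, AG, AL, AM, AN, BD, BG, BJ, BL, BM, BN, DG, DN, EF, EJ, EL, EM, EN, FG, FJ, FL, FM, FN, GL, GM, JL, JM, JN
  2-simplices (20): ABL, ABM, ADG, ADN, AEM, AEN, AGL, BDG, BDN, BGM, BJL, BJN, EFL, EFN, EJL, EJM, FGL, FGM, FJM, FJN

giving chain groups C_0 ≅ Z^10, C_1 ≅ Z^30, C_2 ≅ Z^20.

The boundary map ∂_1: C_1 → C_0 is given by ∂[p,q] = [q] − [p]. For instance
  ∂AG = G − A.
This gives a 10×30 integer matrix of rank 9; reducing to Smith normal form yields diagonal entries (1,1,1,1,1,1,1,1,1).

The boundary map ∂_2: C_2 → C_1 acts by ∂[p,q,r] = [q,r] − [p,r] + [p,q]. For instance
  ∂ADN = DN − AN + AD,
  ∂BGM = GM − BM + BG.
The resulting 30×20 matrix has rank 20, and its Smith normal form has invariant factors (1,1,1,1,1,1,1,1,1,1,1,1,1,1,1,1,1,1,1,2).

From H_k ≅ ker(∂_k) / im(∂_{k+1}) we obtain:

  H_2: rank ker ∂_2 − rank ∂_3 = (20 − 20) − 0 = 0, and there is no ∂_3, so H_2 = 0.

(K is a triangulation of the Klein bottle.)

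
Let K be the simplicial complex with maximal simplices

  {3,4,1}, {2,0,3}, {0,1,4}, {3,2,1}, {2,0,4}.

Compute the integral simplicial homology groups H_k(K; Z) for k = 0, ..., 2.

H_0 ≅ Z,  H_1 ≅ Z,  H_2 = 0.

Take the total order 0 < 1 < 2 < 3 < 4 on the vertex set. Then K (dimension 2) consists of the simplices:

  0-simplices (5): [0], [1], [2], [3], [4]
  1-simplices (10): [0,1], [0,2], [0,3], [0,4], [1,2], [1,3], [1,4], [2,3], [2,4], [3,4]
  2-simplices (5): [0,1,4], [0,2,3], [0,2,4], [1,2,3], [1,3,4]

giving chain groups C_0 ≅ Z^5, C_1 ≅ Z^10, C_2 ≅ Z^5.

Boundary ∂_1: C_1 → C_0 sends each edge [p,q] (with p < q) to q − p. For instance
  ∂[0,2] = [2] − [0].
As a 5×10 matrix over Z this has rank 4, with invariant factors (1,1,1,1).

∂_2: C_2 → C_1 sends each 2-simplex [p,q,r] to [q,r] − [p,r] + [p,q]. For instance
  ∂[1,2,3] = [2,3] − [1,3] + [1,2],
  ∂[0,2,3] = [2,3] − [0,3] + [0,2].
As a 10×5 matrix over Z this has rank 5, with invariant factors (1,1,1,1,1).

Computing H_k = (kernel of ∂_k) / (image of ∂_{k+1}):

  H_0: rank C_0 − rank ∂_1 = 5 − 4 = 1, and the invariant factors of ∂_1 are all 1, so H_0 = Z.
  H_1: rank ker ∂_1 − rank ∂_2 = (10 − 4) − 5 = 1, and the invariant factors of ∂_2 are all 1, so H_1 = Z.
  H_2: rank ker ∂_2 − rank ∂_3 = (5 − 5) − 0 = 0, and there is no ∂_3, so H_2 = 0.

As a check, the Euler characteristic is 5 − 10 + 5 = 0, which agrees with 1 − 1 + 0 = 0.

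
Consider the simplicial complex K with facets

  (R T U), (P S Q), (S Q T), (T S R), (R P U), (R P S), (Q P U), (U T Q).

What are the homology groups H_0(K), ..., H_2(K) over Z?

We work with the vertex ordering P < Q < R < S < T < U. The simplices of K, each written with vertices in increasing order, are:

  0-simplices (6): P, Q, R, S, T, U
  1-simplices (12): PQ, PR, PS, PU, QS, QT, QU, RS, RT, RU, ST, TU
  2-simplices (8): PQS, PQU, PRS, PRU, QST, QTU, RST, RTU

Hence C_0 ≅ Z^6, C_1 ≅ Z^12, C_2 ≅ Z^8.

The boundary map ∂_1: C_1 → C_0 sends each edge [p,q] (with p < q) to q − p.
The resulting 6×12 matrix has rank 5, and its Smith normal form has invariant factors (1,1,1,1,1).

The boundary map ∂_2: C_2 → C_1 maps a triangle to the signed sum of its edges. For instance
  ∂PQU = QU − PU + PQ,
  ∂RTU = TU − RU + RT.
As a 12×8 matrix over Z this has rank 7, with invariant factors (1,1,1,1,1,1,1).

From H_k ≅ ker(∂_k) / im(∂_{k+1}) we obtain:

  H_0: rank C_0 − rank ∂_1 = 6 − 5 = 1, and the invariant factors of ∂_1 are all 1, so H_0 = Z.
  H_1: rank ker ∂_1 − rank ∂_2 = (12 − 5) − 7 = 0, and the invariant factors of ∂_2 are all 1, so H_1 = 0.
  H_2: rank ker ∂_2 − rank ∂_3 = (8 − 7) − 0 = 1, and there is no ∂_3, so H_2 = Z.

H_0 = Z,  H_1 = 0,  H_2 = Z.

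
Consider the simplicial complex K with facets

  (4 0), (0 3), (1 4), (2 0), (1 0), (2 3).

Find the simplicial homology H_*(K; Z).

H_0 = Z,  H_1 = Z^2.

Take the total order 0 < 1 < 2 < 3 < 4 on the vertex set. Then K (dimension 1) consists of the simplices:

  0-simplices (5): [0], [1], [2], [3], [4]
  1-simplices (6): [0,1], [0,2], [0,3], [0,4], [1,4], [2,3]

Hence C_0 ≅ Z^5, C_1 ≅ Z^6.

Boundary ∂_1: C_1 → C_0 sends each edge [p,q] (with p < q) to q − p.
The 5×6 boundary matrix has rank 4 and Smith normal form diag(1,1,1,1).

Now H_k = ker ∂_k / im ∂_{k+1}, so:

  H_0: rank C_0 − rank ∂_1 = 5 − 4 = 1, and the invariant factors of ∂_1 are all 1, so H_0 = Z.
  H_1: rank ker ∂_1 − rank ∂_2 = (6 − 4) − 0 = 2, and there is no ∂_2, so H_1 = Z^2.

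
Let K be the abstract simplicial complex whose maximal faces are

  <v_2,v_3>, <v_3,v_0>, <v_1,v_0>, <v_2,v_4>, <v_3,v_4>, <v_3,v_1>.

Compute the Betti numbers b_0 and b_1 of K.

b_0 = 1, b_1 = 2.

Order the vertices as v_0 < v_1 < v_2 < v_3 < v_4. Listing each simplex with vertices in this order, K has dimension 1 with simplices:

  0-simplices (5): [v_0], [v_1], [v_2], [v_3], [v_4]
  1-simplices (6): [v_0,v_1], [v_0,v_3], [v_1,v_3], [v_2,v_3], [v_2,v_4], [v_3,v_4]

Hence C_0 ≅ Z^5, C_1 ≅ Z^6.

The boundary map ∂_1: C_1 → C_0 sends each edge [p,q] (with p < q) to q − p.
The 5×6 boundary matrix has rank 4 and Smith normal form diag(1,1,1,1).

From H_k ≅ ker(∂_k) / im(∂_{k+1}) we obtain:

  H_0: rank C_0 − rank ∂_1 = 5 − 4 = 1, and the invariant factors of ∂_1 are all 1, so H_0 = Z.
  H_1: rank ker ∂_1 − rank ∂_2 = (6 − 4) − 0 = 2, and there is no ∂_2, so H_1 = Z^2.

As a check, the Euler characteristic is 5 − 6 = -1, which agrees with 1 − 2 = -1.

Hence the Betti numbers are b_0 = 1, b_1 = 2.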